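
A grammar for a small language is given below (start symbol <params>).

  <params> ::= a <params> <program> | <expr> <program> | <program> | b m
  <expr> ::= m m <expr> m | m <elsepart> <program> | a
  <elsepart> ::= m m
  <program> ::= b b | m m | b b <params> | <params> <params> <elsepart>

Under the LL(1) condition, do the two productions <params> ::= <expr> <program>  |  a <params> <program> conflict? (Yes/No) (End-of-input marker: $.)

FIRST(<expr> <program>) = { a, m } and FIRST(a <params> <program>) = { a }.
Both contain a, so the two alternatives are not disjoint — LL(1) conflict.

Yes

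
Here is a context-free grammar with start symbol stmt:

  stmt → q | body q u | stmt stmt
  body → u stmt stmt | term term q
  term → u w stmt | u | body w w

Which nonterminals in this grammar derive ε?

No nonterminal has an empty production or an RHS whose symbols are all nullable.

{ } (none)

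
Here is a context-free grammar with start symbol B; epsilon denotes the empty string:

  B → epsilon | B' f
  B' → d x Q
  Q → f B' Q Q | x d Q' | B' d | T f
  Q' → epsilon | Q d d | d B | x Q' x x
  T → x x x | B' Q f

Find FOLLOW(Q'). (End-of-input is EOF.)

{ d, f, x }

In Q → x d Q': Q' is at the end, add FOLLOW(Q) = { d, f, x }.
In Q' → x Q' x x: add FIRST(x x) = { x }.
Union: FOLLOW(Q') = { d, f, x }.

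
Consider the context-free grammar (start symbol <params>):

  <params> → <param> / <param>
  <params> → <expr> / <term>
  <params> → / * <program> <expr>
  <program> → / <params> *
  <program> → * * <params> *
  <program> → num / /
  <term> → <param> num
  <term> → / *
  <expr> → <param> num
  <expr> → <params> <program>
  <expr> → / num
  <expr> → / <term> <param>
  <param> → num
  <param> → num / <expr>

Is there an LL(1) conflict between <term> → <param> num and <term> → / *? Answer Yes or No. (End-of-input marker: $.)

No

FIRST(<param> num) = { num } and FIRST(/ *) = { / }.
The FIRST sets are disjoint and neither alternative is nullable — no conflict.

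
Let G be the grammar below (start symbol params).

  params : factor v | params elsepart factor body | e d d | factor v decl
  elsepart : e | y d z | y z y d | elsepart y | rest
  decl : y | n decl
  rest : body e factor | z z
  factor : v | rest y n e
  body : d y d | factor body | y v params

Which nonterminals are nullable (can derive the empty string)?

{ } (none)

No nonterminal has an empty production or an RHS whose symbols are all nullable.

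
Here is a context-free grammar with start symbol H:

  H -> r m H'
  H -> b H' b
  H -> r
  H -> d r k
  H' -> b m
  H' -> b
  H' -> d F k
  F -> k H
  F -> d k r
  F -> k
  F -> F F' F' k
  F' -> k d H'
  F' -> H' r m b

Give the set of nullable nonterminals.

No nonterminal has an empty production or an RHS whose symbols are all nullable.

{ } (none)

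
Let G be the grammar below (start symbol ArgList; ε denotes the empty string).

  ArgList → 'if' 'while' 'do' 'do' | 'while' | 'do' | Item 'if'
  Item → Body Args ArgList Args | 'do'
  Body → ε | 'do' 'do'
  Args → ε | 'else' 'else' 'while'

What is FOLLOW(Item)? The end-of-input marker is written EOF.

In ArgList → Item 'if': add FIRST('if') = { 'if' }.
Union: FOLLOW(Item) = { 'if' }.

{ 'if' }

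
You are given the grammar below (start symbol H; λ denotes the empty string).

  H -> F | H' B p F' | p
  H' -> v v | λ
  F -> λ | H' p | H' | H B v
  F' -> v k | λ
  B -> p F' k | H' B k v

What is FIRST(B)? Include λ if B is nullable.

B -> p F' k contributes {p}.
From B -> H' B k v: H' nullable, take FIRST(H') ∪ FIRST(B) = { p, v }.
Union: FIRST(B) = { p, v }.

{ p, v }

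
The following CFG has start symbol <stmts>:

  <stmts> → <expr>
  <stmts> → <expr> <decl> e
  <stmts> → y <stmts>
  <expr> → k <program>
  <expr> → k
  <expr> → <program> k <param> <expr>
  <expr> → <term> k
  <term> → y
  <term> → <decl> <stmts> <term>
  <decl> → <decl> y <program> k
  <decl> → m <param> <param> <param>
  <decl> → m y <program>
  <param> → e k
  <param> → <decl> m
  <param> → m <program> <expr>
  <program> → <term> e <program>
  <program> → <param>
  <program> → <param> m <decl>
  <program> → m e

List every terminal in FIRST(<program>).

{ e, m, y }

From <program> → <term> e <program>: add FIRST(<term>) = { m, y }.
From <program> → <param>: add FIRST(<param>) = { e, m }.
From <program> → <param> m <decl>: add FIRST(<param>) = { e, m }.
<program> → m e contributes {m}.
Union: FIRST(<program>) = { e, m, y }.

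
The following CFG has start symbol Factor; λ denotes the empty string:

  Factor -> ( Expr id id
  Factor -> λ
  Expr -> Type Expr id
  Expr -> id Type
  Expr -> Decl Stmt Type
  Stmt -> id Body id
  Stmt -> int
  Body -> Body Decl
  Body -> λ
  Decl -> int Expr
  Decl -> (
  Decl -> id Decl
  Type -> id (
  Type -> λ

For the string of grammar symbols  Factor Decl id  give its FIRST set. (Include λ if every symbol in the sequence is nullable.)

{ (, id, int }

Add FIRST(Factor)\{λ} = { ( }; Factor is nullable, continue.
Add FIRST(Decl) = { (, id, int }; Decl is not nullable, stop.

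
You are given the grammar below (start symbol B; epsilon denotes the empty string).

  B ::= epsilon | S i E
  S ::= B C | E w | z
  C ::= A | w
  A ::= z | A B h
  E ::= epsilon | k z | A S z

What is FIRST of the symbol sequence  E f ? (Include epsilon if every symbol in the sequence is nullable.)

Add FIRST(E)\{epsilon} = { k, z }; E is nullable, continue.
f is a terminal; add {f} and stop.

{ f, k, z }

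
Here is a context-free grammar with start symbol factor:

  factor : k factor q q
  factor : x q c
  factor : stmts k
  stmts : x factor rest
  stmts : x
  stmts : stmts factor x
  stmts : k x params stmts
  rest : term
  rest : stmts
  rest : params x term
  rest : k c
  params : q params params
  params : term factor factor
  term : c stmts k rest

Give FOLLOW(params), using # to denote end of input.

In stmts : k x params stmts: add FIRST(stmts) = { k, x }.
In rest : params x term: add FIRST(x term) = { x }.
In params : q params params: add FIRST(params) = { c, q }.
In params : q params params: params is at the end, add FOLLOW(params) = { c, k, q, x }.
Union: FOLLOW(params) = { c, k, q, x }.

{ c, k, q, x }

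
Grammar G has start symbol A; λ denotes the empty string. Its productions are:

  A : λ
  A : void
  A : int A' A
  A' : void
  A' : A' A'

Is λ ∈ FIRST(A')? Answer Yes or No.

Nullable nonterminals: A.
No production of A' has an RHS whose symbols are all nullable, so A' is not nullable.

No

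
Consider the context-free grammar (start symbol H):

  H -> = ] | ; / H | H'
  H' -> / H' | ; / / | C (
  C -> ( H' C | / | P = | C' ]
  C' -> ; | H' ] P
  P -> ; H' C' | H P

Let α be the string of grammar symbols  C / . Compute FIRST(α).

{ (, /, ;, = }

Add FIRST(C) = { (, /, ;, = }; C is not nullable, stop.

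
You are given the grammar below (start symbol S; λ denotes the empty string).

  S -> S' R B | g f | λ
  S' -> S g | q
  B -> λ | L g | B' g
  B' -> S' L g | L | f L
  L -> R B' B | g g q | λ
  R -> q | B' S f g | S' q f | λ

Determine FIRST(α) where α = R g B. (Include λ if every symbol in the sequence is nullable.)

Add FIRST(R)\{λ} = { f, g, q }; R is nullable, continue.
g is a terminal; add {g} and stop.

{ f, g, q }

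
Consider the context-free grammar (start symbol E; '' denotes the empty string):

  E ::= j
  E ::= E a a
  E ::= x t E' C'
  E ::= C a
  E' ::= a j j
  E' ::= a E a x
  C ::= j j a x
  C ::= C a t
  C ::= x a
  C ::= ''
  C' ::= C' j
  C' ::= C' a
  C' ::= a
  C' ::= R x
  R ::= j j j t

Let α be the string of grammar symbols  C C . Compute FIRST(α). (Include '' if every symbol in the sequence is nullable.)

{ a, j, x, '' }

Add FIRST(C)\{''} = { a, j, x }; C is nullable, continue.
Add FIRST(C)\{''} = { a, j, x }; C is nullable, continue.
Every symbol is nullable, so include ''.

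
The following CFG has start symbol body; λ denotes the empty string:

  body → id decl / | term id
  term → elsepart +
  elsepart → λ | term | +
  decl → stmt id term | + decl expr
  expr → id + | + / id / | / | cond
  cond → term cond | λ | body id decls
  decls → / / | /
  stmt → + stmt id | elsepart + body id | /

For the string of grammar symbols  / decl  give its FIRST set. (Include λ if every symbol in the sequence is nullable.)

{ / }

/ is a terminal; add {/} and stop.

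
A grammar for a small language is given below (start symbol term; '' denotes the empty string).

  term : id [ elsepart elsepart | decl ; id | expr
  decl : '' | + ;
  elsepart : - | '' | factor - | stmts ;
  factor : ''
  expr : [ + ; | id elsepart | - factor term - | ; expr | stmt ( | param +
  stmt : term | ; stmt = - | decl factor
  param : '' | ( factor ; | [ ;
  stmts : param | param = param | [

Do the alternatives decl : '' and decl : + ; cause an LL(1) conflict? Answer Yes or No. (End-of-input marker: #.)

FIRST('') = { '' } and FIRST(+ ;) = { + }.
The first is nullable but FOLLOW(decl) = { (, ;, = } is disjoint from FIRST of the second.

No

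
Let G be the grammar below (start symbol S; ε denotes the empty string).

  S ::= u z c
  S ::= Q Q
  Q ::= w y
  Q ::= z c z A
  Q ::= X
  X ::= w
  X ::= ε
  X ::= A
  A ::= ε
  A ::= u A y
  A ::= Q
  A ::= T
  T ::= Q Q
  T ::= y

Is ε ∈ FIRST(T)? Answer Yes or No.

T ::= Q Q and each of Q, Q is nullable, so T ⇒* ε.

Yes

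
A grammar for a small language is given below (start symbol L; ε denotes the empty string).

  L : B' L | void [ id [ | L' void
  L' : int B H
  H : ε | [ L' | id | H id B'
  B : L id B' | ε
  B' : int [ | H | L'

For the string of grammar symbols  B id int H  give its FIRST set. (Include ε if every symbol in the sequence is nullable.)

Add FIRST(B)\{ε} = { [, id, int, void }; B is nullable, continue.
id is a terminal; add {id} and stop.

{ [, id, int, void }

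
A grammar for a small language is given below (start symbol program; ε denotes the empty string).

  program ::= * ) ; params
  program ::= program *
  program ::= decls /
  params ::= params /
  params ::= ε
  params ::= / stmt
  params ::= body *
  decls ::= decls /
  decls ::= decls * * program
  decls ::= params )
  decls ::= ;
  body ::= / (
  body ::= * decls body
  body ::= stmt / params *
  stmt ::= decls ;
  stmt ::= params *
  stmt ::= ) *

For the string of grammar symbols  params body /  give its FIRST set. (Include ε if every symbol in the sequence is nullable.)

Add FIRST(params)\{ε} = { ), *, /, ; }; params is nullable, continue.
Add FIRST(body) = { ), *, /, ; }; body is not nullable, stop.

{ ), *, /, ; }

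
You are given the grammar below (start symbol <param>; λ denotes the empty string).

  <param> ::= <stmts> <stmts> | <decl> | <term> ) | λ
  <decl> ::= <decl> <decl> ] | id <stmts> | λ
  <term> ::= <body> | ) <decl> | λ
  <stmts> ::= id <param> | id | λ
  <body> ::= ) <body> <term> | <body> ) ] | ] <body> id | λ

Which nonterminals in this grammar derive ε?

{ <body>, <decl>, <param>, <stmts>, <term> }

Directly nullable (have an λ-production): <param>, <decl>, <term>, <stmts>, <body>.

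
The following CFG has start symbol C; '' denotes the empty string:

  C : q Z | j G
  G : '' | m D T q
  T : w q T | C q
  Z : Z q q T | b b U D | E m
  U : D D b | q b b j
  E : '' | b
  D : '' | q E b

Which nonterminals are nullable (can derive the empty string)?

{ D, E, G }

Directly nullable (have an ''-production): G, E, D.
No other nonterminal has a production whose RHS symbols are all nullable.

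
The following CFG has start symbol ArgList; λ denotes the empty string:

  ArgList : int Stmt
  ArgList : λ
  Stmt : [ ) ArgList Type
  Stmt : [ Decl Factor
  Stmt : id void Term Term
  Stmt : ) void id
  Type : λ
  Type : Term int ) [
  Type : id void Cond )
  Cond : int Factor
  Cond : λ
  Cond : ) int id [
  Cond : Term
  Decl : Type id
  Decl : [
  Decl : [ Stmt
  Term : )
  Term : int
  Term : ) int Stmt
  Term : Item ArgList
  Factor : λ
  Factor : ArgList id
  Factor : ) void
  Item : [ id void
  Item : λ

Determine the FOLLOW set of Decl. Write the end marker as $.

In Stmt : [ Decl Factor: add FIRST(Factor)\{λ} = { ), id, int }.
  Since Factor is nullable, also add FOLLOW(Stmt) = { $, ), [, id, int }.
Union: FOLLOW(Decl) = { $, ), [, id, int }.

{ $, ), [, id, int }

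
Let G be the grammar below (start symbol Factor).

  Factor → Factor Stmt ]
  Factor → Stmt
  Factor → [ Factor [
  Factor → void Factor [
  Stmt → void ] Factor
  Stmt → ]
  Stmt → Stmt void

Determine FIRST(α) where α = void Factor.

void is a terminal; add {void} and stop.

{ void }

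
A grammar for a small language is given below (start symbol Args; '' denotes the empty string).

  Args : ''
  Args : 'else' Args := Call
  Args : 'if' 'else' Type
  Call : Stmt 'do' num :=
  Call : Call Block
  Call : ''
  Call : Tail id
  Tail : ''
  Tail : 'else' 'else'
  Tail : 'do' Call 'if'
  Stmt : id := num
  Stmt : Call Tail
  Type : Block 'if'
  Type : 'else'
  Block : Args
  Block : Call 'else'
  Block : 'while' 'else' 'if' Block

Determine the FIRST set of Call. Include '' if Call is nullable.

{ 'do', 'else', 'if', 'while', id, '' }

From Call : Stmt 'do' num :=: Stmt nullable, take FIRST(Stmt) ∪ {'do'} = { 'do', 'else', 'if', 'while', id }.
From Call : Call Block: Call, Block nullable, take FIRST(Call) ∪ FIRST(Block) = { 'do', 'else', 'if', 'while', id }; also '' since the whole RHS is nullable.
Call : '' contributes ''.
From Call : Tail id: Tail nullable, take FIRST(Tail) ∪ {id} = { 'do', 'else', id }.
Union: FIRST(Call) = { 'do', 'else', 'if', 'while', id, '' }.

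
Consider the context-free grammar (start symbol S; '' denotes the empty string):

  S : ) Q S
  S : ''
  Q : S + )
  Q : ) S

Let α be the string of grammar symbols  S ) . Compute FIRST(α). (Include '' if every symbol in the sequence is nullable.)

{ ) }

Add FIRST(S)\{''} = { ) }; S is nullable, continue.
) is a terminal; add {)} and stop.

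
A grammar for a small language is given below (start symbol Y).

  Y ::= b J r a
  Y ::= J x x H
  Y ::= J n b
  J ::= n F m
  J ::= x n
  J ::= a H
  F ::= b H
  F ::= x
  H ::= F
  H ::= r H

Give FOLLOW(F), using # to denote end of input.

In J ::= n F m: add FIRST(m) = { m }.
In H ::= F: F is at the end, add FOLLOW(H) = { #, m, n, r, x }.
Union: FOLLOW(F) = { #, m, n, r, x }.

{ #, m, n, r, x }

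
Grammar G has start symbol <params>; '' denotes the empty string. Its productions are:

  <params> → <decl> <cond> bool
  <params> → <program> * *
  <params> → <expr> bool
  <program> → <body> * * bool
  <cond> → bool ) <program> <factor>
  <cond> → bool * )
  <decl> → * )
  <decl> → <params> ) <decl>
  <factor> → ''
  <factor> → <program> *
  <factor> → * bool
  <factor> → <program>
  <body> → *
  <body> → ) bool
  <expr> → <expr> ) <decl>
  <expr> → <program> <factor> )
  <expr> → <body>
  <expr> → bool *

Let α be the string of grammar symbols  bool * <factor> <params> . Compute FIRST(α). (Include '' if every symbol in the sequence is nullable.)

bool is a terminal; add {bool} and stop.

{ bool }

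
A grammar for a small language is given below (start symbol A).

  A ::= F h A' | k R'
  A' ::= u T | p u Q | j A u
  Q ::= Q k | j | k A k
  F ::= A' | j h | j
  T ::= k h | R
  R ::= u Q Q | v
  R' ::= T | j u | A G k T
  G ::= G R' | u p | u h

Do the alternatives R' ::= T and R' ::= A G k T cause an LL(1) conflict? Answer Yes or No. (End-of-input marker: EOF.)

Yes

FIRST(T) = { k, u, v } and FIRST(A G k T) = { j, k, p, u }.
Both contain k, so the two alternatives are not disjoint — LL(1) conflict.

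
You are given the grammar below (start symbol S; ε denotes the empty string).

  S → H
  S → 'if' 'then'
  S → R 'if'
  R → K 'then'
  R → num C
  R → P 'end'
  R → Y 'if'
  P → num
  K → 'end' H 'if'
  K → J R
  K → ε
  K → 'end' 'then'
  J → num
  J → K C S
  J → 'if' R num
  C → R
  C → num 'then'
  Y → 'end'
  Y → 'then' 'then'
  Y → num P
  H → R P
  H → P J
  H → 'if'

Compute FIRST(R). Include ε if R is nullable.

{ 'end', 'if', 'then', num }

From R → K 'then': K nullable, take FIRST(K) ∪ {'then'} = { 'end', 'if', 'then', num }.
R → num C contributes {num}.
From R → P 'end': add FIRST(P) = { num }.
From R → Y 'if': add FIRST(Y) = { 'end', 'then', num }.
Union: FIRST(R) = { 'end', 'if', 'then', num }.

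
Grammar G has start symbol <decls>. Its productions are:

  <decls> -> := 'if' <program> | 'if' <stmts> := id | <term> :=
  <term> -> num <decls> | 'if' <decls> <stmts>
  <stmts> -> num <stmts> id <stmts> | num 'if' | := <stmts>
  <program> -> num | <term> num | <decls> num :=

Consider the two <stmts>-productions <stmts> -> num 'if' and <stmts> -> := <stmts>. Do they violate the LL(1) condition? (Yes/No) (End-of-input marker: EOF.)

No

FIRST(num 'if') = { num } and FIRST(:= <stmts>) = { := }.
The FIRST sets are disjoint and neither alternative is nullable — no conflict.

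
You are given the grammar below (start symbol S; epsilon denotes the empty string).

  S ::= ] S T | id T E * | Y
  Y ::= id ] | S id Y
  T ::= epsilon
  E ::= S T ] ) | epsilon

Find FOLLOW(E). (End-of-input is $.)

In S ::= id T E *: add FIRST(*) = { * }.
Union: FOLLOW(E) = { * }.

{ * }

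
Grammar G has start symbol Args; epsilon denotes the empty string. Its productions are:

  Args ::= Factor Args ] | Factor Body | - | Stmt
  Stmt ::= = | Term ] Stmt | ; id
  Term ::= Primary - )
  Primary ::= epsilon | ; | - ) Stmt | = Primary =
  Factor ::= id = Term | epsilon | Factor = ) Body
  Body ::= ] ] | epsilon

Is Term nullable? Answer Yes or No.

Nullable nonterminals: Args, Body, Factor, Primary.
No production of Term has an RHS whose symbols are all nullable, so Term is not nullable.

No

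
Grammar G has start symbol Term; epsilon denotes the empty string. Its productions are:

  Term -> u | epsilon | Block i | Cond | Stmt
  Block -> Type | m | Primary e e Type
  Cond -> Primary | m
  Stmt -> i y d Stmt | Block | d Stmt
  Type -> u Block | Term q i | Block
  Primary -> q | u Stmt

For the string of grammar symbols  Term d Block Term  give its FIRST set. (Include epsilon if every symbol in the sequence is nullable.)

Add FIRST(Term)\{epsilon} = { d, i, m, q, u }; Term is nullable, continue.
d is a terminal; add {d} and stop.

{ d, i, m, q, u }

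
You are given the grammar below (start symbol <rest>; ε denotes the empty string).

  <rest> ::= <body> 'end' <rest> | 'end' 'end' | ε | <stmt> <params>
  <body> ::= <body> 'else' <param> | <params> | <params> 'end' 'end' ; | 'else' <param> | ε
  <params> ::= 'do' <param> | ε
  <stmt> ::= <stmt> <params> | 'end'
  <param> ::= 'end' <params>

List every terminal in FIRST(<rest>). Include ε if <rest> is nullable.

From <rest> ::= <body> 'end' <rest>: <body> nullable, take FIRST(<body>) ∪ {'end'} = { 'do', 'else', 'end' }.
<rest> ::= 'end' 'end' contributes {'end'}.
<rest> ::= ε contributes ε.
From <rest> ::= <stmt> <params>: add FIRST(<stmt>) = { 'end' }.
Union: FIRST(<rest>) = { 'do', 'else', 'end', ε }.

{ 'do', 'else', 'end', ε }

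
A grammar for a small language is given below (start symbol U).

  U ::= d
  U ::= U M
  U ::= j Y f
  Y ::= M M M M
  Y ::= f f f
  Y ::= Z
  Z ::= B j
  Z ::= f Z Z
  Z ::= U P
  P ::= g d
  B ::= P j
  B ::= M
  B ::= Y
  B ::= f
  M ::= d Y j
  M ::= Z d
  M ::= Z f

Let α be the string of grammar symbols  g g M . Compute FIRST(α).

{ g }

g is a terminal; add {g} and stop.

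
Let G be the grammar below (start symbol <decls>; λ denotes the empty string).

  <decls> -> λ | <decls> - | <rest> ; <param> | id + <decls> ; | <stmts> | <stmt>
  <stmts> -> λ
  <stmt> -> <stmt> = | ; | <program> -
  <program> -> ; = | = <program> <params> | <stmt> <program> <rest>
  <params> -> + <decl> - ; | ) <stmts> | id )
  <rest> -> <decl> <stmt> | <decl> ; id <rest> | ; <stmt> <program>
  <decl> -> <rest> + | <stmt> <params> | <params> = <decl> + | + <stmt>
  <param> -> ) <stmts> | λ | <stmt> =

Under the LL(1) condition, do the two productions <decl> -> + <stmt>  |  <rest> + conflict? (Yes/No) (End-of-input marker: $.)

Yes

FIRST(+ <stmt>) = { + } and FIRST(<rest> +) = { ), +, ;, =, id }.
Both contain +, so the two alternatives are not disjoint — LL(1) conflict.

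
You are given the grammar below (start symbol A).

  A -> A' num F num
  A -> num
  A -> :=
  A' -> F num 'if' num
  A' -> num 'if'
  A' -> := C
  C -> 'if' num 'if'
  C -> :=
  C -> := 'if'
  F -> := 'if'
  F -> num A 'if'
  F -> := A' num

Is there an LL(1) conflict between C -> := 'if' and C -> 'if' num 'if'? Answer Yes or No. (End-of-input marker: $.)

FIRST(:= 'if') = { := } and FIRST('if' num 'if') = { 'if' }.
The FIRST sets are disjoint and neither alternative is nullable — no conflict.

No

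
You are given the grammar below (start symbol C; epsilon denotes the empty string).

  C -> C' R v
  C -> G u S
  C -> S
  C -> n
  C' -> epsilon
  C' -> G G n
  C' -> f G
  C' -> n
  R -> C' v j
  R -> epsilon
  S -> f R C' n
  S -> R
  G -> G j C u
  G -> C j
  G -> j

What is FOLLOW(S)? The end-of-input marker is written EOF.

In C -> G u S: S is at the end, add FOLLOW(C) = { EOF, j, u }.
In C -> S: S is at the end, add FOLLOW(C) = { EOF, j, u }.
Union: FOLLOW(S) = { EOF, j, u }.

{ EOF, j, u }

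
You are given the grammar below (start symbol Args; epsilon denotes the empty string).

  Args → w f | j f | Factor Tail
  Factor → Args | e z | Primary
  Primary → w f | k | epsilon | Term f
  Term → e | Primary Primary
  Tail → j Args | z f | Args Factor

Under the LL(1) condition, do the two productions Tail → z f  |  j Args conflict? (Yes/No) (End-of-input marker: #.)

FIRST(z f) = { z } and FIRST(j Args) = { j }.
The FIRST sets are disjoint and neither alternative is nullable — no conflict.

No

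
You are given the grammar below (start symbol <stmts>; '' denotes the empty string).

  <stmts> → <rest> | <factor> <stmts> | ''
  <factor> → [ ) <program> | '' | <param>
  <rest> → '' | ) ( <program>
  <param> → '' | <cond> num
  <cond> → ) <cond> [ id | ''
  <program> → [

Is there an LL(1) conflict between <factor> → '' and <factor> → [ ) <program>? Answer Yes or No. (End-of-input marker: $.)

Yes

FIRST('') = { '' } and FIRST([ ) <program>) = { [ }.
The first alternative is nullable and FOLLOW(<factor>) = { $, ), [, num } shares [ with FIRST of the second — conflict.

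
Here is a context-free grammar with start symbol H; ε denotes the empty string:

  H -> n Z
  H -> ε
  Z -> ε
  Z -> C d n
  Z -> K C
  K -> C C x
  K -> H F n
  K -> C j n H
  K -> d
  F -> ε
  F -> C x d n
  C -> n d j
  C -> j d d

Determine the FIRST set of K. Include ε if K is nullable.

From K -> C C x: add FIRST(C) = { j, n }.
From K -> H F n: H, F nullable, take FIRST(H) ∪ FIRST(F) ∪ {n} = { j, n }.
From K -> C j n H: add FIRST(C) = { j, n }.
K -> d contributes {d}.
Union: FIRST(K) = { d, j, n }.

{ d, j, n }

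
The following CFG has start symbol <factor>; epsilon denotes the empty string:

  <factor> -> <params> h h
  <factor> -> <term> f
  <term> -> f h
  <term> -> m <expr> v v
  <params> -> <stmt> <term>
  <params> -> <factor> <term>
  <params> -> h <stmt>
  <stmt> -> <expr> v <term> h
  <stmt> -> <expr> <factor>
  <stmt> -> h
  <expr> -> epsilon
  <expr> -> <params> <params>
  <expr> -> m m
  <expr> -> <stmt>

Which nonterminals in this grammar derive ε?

Directly nullable (have an epsilon-production): <expr>.
No other nonterminal has a production whose RHS symbols are all nullable.

{ <expr> }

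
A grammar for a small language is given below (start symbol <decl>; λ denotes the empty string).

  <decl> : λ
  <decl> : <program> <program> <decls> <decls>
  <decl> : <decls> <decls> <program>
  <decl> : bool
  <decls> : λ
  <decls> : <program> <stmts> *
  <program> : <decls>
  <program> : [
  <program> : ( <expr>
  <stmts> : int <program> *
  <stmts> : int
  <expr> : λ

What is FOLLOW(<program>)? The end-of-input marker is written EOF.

In <decl> : <program> <program> <decls> <decls>: add FIRST(<program> <decls> <decls>)\{λ} = { (, [, int }.
  Since <program> <decls> <decls> is nullable, also add FOLLOW(<decl>) = { EOF }.
In <decl> : <program> <program> <decls> <decls>: add FIRST(<decls> <decls>)\{λ} = { (, [, int }.
  Since <decls> <decls> is nullable, also add FOLLOW(<decl>) = { EOF }.
In <decl> : <decls> <decls> <program>: <program> is at the end, add FOLLOW(<decl>) = { EOF }.
In <decls> : <program> <stmts> *: add FIRST(<stmts> *) = { int }.
In <stmts> : int <program> *: add FIRST(*) = { * }.
Union: FOLLOW(<program>) = { EOF, (, *, [, int }.

{ EOF, (, *, [, int }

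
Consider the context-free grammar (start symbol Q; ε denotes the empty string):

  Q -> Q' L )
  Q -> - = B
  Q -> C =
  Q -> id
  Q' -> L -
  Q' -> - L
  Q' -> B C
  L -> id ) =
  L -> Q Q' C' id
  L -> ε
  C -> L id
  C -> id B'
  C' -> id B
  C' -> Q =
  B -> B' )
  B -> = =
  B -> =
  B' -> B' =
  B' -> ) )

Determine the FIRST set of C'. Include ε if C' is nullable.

{ ), -, =, id }

C' -> id B contributes {id}.
From C' -> Q =: add FIRST(Q) = { ), -, =, id }.
Union: FIRST(C') = { ), -, =, id }.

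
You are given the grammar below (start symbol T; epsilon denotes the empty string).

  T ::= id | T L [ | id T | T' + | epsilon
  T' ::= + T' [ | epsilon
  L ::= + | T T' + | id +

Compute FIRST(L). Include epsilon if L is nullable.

{ +, id }

L ::= + contributes {+}.
From L ::= T T' +: T, T' nullable, take FIRST(T) ∪ FIRST(T') ∪ {+} = { +, id }.
L ::= id + contributes {id}.
Union: FIRST(L) = { +, id }.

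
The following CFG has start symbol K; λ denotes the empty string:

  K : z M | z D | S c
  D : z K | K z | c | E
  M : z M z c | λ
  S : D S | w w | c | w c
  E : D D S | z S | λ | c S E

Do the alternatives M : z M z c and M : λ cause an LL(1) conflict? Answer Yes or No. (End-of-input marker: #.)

Yes

FIRST(z M z c) = { z } and FIRST(λ) = { λ }.
The second alternative is nullable and FOLLOW(M) = { #, c, w, z } shares z with FIRST of the first — conflict.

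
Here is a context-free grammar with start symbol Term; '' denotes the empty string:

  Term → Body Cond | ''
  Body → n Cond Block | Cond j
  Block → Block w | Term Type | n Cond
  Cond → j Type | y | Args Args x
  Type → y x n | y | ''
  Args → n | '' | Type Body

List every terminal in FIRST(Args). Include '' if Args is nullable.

Args → n contributes {n}.
Args → '' contributes ''.
From Args → Type Body: Type nullable, take FIRST(Type) ∪ FIRST(Body) = { j, n, x, y }.
Union: FIRST(Args) = { j, n, x, y, '' }.

{ j, n, x, y, '' }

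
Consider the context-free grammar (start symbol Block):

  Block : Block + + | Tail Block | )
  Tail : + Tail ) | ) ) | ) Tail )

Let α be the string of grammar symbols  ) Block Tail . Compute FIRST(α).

) is a terminal; add {)} and stop.

{ ) }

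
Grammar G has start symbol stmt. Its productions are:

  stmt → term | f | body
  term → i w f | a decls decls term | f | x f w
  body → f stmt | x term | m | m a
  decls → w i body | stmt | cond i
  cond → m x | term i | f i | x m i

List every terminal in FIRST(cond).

{ a, f, i, m, x }

cond → m x contributes {m}.
From cond → term i: add FIRST(term) = { a, f, i, x }.
cond → f i contributes {f}.
cond → x m i contributes {x}.
Union: FIRST(cond) = { a, f, i, m, x }.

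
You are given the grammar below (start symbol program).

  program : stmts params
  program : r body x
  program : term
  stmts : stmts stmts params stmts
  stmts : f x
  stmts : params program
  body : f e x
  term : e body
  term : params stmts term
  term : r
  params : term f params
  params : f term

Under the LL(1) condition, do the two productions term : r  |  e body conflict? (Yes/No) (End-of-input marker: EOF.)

No

FIRST(r) = { r } and FIRST(e body) = { e }.
The FIRST sets are disjoint and neither alternative is nullable — no conflict.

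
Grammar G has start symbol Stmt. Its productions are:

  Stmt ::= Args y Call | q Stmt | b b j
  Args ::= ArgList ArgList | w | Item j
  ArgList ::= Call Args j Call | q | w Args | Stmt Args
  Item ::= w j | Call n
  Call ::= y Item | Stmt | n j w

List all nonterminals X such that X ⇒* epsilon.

No nonterminal has an empty production or an RHS whose symbols are all nullable.

{ } (none)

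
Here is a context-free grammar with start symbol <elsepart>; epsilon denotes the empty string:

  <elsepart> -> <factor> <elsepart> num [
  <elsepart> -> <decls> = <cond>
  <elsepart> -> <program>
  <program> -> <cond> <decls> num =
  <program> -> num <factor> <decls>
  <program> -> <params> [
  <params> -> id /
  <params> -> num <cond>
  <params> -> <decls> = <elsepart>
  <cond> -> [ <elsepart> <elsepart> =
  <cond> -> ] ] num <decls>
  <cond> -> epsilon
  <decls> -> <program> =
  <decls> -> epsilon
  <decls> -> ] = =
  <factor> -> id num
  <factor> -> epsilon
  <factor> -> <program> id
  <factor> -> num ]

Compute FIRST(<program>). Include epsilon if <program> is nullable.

{ =, [, ], id, num }

From <program> -> <cond> <decls> num =: <cond>, <decls> nullable, take FIRST(<cond>) ∪ FIRST(<decls>) ∪ {num} = { =, [, ], id, num }.
<program> -> num <factor> <decls> contributes {num}.
From <program> -> <params> [: add FIRST(<params>) = { =, [, ], id, num }.
Union: FIRST(<program>) = { =, [, ], id, num }.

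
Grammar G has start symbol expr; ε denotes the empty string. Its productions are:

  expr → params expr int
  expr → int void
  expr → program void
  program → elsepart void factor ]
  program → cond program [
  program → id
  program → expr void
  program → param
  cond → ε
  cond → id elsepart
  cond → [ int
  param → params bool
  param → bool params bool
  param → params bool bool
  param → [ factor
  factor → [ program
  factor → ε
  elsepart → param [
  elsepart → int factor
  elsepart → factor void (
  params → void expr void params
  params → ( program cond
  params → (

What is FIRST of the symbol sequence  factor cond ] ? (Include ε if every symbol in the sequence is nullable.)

Add FIRST(factor)\{ε} = { [ }; factor is nullable, continue.
Add FIRST(cond)\{ε} = { [, id }; cond is nullable, continue.
] is a terminal; add {]} and stop.

{ [, ], id }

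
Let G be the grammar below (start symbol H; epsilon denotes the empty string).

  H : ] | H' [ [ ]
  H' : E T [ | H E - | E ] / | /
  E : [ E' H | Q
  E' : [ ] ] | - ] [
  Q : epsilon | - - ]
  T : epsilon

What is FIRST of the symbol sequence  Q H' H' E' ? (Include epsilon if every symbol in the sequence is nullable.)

Add FIRST(Q)\{epsilon} = { - }; Q is nullable, continue.
Add FIRST(H') = { -, /, [, ] }; H' is not nullable, stop.

{ -, /, [, ] }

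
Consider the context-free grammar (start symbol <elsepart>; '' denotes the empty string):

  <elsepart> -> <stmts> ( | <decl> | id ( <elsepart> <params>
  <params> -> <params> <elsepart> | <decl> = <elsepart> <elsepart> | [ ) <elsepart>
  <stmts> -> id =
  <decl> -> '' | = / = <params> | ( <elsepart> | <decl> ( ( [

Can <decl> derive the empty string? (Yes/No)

<decl> has an ''-production, so <decl> ⇒ ''.

Yes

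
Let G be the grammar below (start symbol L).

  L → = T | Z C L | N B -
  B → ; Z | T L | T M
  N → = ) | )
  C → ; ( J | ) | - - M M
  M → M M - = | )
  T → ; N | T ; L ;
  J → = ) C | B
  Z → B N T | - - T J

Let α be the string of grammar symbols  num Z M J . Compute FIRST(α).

{ num }

num is a terminal; add {num} and stop.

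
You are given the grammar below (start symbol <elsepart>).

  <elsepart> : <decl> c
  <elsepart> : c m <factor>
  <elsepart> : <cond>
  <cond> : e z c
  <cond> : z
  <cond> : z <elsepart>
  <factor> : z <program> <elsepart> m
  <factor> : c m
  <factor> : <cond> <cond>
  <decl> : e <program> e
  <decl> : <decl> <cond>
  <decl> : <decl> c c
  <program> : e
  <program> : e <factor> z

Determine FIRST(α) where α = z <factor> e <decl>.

{ z }

z is a terminal; add {z} and stop.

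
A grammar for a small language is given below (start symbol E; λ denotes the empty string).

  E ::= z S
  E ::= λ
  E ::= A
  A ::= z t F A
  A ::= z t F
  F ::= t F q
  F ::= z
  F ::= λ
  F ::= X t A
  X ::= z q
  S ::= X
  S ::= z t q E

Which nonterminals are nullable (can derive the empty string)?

Directly nullable (have an λ-production): E, F.
No other nonterminal has a production whose RHS symbols are all nullable.

{ E, F }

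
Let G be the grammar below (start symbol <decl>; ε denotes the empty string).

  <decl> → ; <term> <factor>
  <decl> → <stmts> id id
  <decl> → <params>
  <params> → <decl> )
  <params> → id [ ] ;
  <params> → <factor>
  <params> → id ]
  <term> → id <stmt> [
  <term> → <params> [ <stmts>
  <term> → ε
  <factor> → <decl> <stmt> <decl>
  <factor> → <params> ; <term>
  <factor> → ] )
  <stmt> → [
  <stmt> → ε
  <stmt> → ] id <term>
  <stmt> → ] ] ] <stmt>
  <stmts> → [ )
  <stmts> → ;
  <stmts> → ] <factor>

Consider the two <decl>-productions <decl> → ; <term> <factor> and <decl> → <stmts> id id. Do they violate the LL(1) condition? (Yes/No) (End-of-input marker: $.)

Yes

FIRST(; <term> <factor>) = { ; } and FIRST(<stmts> id id) = { ;, [, ] }.
Both contain ;, so the two alternatives are not disjoint — LL(1) conflict.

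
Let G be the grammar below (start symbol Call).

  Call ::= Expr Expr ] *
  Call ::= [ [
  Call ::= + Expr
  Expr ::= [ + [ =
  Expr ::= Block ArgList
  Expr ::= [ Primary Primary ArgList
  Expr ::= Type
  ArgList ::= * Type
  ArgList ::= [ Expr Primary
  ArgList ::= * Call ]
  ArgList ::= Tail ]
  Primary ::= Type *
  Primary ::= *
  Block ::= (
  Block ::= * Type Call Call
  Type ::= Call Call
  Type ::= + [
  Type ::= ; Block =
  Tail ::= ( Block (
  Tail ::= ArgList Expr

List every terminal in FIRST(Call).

From Call ::= Expr Expr ] *: add FIRST(Expr) = { (, *, +, ;, [ }.
Call ::= [ [ contributes {[}.
Call ::= + Expr contributes {+}.
Union: FIRST(Call) = { (, *, +, ;, [ }.

{ (, *, +, ;, [ }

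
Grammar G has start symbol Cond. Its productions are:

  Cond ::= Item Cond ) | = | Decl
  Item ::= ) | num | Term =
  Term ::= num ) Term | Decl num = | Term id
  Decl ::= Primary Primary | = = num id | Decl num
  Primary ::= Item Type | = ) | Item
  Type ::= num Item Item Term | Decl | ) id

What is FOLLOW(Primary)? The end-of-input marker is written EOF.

{ EOF, ), =, num }

In Decl ::= Primary Primary: add FIRST(Primary) = { ), =, num }.
In Decl ::= Primary Primary: Primary is at the end, add FOLLOW(Decl) = { EOF, ), =, num }.
Union: FOLLOW(Primary) = { EOF, ), =, num }.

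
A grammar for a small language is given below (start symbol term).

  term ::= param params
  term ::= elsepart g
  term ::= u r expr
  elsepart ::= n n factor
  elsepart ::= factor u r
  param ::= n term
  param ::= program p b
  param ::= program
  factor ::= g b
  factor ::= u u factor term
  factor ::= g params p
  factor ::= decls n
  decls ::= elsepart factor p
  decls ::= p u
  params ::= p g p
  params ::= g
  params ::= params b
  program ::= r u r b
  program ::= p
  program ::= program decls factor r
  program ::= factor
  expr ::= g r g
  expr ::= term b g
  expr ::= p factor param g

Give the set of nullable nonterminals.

No nonterminal has an empty production or an RHS whose symbols are all nullable.

{ } (none)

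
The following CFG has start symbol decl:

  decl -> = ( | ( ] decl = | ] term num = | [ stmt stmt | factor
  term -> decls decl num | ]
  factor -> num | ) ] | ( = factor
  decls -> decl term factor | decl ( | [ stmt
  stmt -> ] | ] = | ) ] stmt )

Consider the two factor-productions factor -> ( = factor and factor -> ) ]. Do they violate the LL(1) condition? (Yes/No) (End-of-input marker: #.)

FIRST(( = factor) = { ( } and FIRST() ]) = { ) }.
The FIRST sets are disjoint and neither alternative is nullable — no conflict.

No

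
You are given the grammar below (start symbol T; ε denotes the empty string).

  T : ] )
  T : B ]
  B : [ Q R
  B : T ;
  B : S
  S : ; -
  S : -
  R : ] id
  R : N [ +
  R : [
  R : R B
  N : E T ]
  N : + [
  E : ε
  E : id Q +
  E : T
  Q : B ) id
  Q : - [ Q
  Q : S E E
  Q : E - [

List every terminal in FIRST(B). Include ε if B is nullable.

{ -, ;, [, ] }

B : [ Q R contributes {[}.
From B : T ;: add FIRST(T) = { -, ;, [, ] }.
From B : S: add FIRST(S) = { -, ; }.
Union: FIRST(B) = { -, ;, [, ] }.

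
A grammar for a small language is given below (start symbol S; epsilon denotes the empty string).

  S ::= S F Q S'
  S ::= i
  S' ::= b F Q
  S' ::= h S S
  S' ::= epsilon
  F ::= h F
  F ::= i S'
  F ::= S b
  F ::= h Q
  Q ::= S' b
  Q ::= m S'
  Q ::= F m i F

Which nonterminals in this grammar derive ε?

{ S' }

Directly nullable (have an epsilon-production): S'.
No other nonterminal has a production whose RHS symbols are all nullable.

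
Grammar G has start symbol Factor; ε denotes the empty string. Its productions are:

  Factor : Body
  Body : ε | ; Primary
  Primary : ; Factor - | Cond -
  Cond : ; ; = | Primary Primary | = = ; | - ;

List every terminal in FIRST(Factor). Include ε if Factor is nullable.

From Factor : Body: add FIRST(Body) = { ;, ε } (including ε since Body is nullable).
Union: FIRST(Factor) = { ;, ε }.

{ ;, ε }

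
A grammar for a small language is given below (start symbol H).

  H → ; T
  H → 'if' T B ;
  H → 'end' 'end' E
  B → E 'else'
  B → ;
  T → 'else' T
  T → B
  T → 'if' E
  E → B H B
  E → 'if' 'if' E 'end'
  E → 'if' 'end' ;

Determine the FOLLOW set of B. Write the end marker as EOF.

{ EOF, 'else', 'end', 'if', ; }

In H → 'if' T B ;: add FIRST(;) = { ; }.
In T → B: B is at the end, add FOLLOW(T) = { EOF, 'if', ; }.
In E → B H B: add FIRST(H B) = { 'end', 'if', ; }.
In E → B H B: B is at the end, add FOLLOW(E) = { EOF, 'else', 'end', 'if', ; }.
Union: FOLLOW(B) = { EOF, 'else', 'end', 'if', ; }.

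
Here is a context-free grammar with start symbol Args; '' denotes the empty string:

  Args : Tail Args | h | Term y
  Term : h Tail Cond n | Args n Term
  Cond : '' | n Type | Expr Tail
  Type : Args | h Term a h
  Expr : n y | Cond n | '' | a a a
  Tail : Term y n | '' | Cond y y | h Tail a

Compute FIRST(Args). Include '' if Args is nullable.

{ a, h, n, y }

From Args : Tail Args: Tail nullable, take FIRST(Tail) ∪ FIRST(Args) = { a, h, n, y }.
Args : h contributes {h}.
From Args : Term y: add FIRST(Term) = { a, h, n, y }.
Union: FIRST(Args) = { a, h, n, y }.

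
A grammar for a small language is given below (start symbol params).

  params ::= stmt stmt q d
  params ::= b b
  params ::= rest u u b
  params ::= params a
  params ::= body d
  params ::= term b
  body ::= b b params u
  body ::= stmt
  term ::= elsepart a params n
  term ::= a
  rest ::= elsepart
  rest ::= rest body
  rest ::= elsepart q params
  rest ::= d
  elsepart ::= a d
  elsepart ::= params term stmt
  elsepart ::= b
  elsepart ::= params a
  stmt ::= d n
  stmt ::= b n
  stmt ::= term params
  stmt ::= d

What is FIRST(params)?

From params ::= stmt stmt q d: add FIRST(stmt) = { a, b, d }.
params ::= b b contributes {b}.
From params ::= rest u u b: add FIRST(rest) = { a, b, d }.
From params ::= params a: add FIRST(params) = { a, b, d }.
From params ::= body d: add FIRST(body) = { a, b, d }.
From params ::= term b: add FIRST(term) = { a, b, d }.
Union: FIRST(params) = { a, b, d }.

{ a, b, d }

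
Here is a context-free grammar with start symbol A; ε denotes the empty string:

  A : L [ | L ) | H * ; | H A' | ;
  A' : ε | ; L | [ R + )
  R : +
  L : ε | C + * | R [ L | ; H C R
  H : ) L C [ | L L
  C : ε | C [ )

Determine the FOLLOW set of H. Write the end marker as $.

In A : H * ;: add FIRST(* ;) = { * }.
In A : H A': add FIRST(A')\{ε} = { ;, [ }.
  Since A' is nullable, also add FOLLOW(A) = { $ }.
In L : ; H C R: add FIRST(C R) = { +, [ }.
Union: FOLLOW(H) = { $, *, +, ;, [ }.

{ $, *, +, ;, [ }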